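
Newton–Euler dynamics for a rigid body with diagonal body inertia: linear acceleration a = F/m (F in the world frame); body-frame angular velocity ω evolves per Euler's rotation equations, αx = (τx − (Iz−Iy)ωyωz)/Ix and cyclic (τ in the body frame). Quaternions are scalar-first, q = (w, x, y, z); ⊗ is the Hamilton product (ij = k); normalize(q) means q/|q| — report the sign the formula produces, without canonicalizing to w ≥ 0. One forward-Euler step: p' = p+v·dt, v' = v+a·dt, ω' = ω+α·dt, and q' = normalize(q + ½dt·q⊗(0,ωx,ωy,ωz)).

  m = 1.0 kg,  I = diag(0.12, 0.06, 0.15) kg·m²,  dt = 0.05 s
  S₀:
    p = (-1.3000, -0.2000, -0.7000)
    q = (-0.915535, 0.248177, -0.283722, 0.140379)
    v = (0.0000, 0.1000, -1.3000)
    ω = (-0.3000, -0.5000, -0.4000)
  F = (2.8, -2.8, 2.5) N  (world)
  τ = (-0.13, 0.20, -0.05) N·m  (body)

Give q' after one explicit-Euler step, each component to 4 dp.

q⊗(0,ω) = (-0.0112563, 0.4583388, 0.5149246, 0.1570089)
q + ½dt·q⊗(0,ω), renormalized = (-0.9157, 0.2596, -0.2708, 0.1443)

q' = (-0.9157, 0.2596, -0.2708, 0.1443)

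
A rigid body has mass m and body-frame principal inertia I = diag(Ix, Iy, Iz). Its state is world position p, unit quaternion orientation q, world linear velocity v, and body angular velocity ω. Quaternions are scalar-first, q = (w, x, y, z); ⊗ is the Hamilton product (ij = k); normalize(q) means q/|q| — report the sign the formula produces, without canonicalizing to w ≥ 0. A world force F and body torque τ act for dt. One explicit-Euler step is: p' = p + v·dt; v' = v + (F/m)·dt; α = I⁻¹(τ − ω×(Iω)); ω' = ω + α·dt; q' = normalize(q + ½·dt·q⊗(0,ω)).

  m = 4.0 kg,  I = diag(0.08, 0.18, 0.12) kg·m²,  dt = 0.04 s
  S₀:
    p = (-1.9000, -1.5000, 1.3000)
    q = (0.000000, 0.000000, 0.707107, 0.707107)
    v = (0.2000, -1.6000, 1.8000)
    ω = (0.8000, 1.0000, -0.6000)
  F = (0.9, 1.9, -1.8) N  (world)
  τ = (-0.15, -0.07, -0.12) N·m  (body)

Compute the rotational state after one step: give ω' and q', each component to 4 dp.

α = I⁻¹(τ − ω×Iω) = (-2.3250, -0.4956, -1.6667)
ω + α·dt = (0.7070, 0.9802, -0.6667)
2q̇ = q⊗(0,ω) = (-0.2828428, -1.1313712, 0.5656856, -0.5656856)
q' = normalize(q + ½dt·q⊗(0,ω)) = (-0.0057, -0.0226, 0.7181, 0.6955)

ω' = (0.7070, 0.9802, -0.6667)
q' = (-0.0057, -0.0226, 0.7181, 0.6955)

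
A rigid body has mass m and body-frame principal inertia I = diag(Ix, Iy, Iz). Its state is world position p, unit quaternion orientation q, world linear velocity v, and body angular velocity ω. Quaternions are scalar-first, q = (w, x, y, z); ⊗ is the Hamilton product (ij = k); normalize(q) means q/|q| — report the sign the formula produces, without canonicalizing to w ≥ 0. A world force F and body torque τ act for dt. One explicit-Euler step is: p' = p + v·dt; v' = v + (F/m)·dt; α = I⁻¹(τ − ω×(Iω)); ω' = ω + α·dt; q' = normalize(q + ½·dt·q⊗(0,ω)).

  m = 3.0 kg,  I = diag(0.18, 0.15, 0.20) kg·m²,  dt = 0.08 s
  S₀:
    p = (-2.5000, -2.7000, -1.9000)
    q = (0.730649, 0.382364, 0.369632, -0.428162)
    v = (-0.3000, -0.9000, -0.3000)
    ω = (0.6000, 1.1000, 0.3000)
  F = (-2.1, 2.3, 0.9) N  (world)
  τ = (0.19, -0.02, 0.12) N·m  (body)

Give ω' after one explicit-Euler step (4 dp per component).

ω' = (0.6771, 1.0913, 0.3559)

α = I⁻¹(τ − ω×Iω) = (0.9639, -0.1093, 0.6990)
ω' = ω + α·dt = (0.6771, 1.0913, 0.3559)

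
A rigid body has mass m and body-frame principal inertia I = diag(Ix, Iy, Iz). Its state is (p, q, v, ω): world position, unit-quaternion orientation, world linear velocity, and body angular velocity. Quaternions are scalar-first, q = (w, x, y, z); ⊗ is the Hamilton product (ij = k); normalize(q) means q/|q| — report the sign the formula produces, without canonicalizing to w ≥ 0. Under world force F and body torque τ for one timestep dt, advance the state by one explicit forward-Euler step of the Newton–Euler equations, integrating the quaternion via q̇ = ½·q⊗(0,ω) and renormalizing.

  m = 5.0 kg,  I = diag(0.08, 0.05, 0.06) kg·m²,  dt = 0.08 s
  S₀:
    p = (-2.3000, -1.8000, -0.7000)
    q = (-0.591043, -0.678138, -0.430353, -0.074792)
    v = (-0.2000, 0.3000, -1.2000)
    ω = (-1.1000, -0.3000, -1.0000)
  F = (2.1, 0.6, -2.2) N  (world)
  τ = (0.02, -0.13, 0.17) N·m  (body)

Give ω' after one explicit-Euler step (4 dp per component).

(τ − ω×Iω)/I = (0.2125, -3.0400, 2.9983)
new body rate ω' = (-1.0830, -0.5432, -0.7601)

ω' = (-1.0830, -0.5432, -0.7601)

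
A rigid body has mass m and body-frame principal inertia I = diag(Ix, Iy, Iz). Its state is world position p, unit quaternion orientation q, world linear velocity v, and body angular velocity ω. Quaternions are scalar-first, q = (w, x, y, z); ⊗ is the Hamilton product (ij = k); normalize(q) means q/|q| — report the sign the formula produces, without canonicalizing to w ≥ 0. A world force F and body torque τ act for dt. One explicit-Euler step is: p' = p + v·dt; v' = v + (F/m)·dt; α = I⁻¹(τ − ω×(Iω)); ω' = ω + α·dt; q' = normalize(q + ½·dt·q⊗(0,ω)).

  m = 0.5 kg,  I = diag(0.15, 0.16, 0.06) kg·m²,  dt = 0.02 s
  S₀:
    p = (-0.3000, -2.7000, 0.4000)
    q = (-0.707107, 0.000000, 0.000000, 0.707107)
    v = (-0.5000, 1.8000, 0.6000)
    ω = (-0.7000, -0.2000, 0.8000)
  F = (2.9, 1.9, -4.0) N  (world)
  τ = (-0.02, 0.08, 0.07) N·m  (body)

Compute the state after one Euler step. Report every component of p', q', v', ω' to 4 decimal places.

p' = (-0.3100, -2.6640, 0.4120)
q' = (-0.7127, 0.0064, -0.0035, 0.7014)
v' = (-0.3840, 1.8760, 0.4400)
ω' = (-0.7048, -0.1837, 0.8229)

gyro term ω×Iω = (0.0160, -0.0504, 0.0014)
α = I⁻¹(τ − ω×Iω) = (-0.2400, 0.8150, 1.1433)
new body rate ω' = (-0.7048, -0.1837, 0.8229)
2q̇ = q⊗(0,ω) = (-0.5656856, 0.6363963, -0.3535535, -0.5656856)
q' = normalize(q + ½dt·q⊗(0,ω)) = (-0.7127, 0.0064, -0.0035, 0.7014)
p' = p + v·dt = (-0.3100, -2.6640, 0.4120)
v' = v + a·dt = (-0.3840, 1.8760, 0.4400)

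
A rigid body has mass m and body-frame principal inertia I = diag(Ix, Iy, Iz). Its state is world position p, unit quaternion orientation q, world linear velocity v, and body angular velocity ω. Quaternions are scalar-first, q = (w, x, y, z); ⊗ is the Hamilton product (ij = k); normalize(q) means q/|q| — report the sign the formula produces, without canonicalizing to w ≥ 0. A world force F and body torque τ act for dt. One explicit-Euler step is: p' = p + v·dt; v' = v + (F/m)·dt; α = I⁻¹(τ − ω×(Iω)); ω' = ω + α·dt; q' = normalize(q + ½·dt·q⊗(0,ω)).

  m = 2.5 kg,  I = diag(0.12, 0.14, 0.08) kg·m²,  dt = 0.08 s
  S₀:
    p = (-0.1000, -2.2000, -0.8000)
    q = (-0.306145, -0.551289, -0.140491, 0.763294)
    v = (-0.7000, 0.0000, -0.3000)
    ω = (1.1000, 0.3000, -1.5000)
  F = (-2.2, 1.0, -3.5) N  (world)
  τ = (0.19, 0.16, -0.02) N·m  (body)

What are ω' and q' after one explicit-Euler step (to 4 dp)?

ω' = (1.2087, 0.4291, -1.5266)
q' = (-0.2337, -0.5639, -0.1433, 0.7790)

α = I⁻¹(τ − ω×Iω) = (1.3583, 1.6143, -0.3325)
new body rate ω' = (1.2087, 0.4291, -1.5266)
2q̇ = q⊗(0,ω) = (1.7935062, -0.3550112, -0.0791536, 0.4483709)
q + ½dt·q⊗(0,ω), renormalized = (-0.2337, -0.5639, -0.1433, 0.7790)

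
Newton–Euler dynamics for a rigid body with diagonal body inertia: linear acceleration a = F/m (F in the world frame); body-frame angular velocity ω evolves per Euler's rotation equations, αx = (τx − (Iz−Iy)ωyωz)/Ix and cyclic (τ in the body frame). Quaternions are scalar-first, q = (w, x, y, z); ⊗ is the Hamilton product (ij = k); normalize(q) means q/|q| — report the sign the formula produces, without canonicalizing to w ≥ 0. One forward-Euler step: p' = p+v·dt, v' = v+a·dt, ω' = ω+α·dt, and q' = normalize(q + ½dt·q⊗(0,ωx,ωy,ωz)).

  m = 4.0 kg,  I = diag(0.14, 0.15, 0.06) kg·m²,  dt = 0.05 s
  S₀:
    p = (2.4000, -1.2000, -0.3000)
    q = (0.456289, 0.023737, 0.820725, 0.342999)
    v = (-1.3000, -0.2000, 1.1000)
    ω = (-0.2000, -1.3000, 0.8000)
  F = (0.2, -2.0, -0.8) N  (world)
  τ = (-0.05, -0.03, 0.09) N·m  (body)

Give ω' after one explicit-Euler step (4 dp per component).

angular accel α = (-1.0257, -0.1147, 1.4567)
ω + α·dt = (-0.2513, -1.3057, 0.8728)

ω' = (-0.2513, -1.3057, 0.8728)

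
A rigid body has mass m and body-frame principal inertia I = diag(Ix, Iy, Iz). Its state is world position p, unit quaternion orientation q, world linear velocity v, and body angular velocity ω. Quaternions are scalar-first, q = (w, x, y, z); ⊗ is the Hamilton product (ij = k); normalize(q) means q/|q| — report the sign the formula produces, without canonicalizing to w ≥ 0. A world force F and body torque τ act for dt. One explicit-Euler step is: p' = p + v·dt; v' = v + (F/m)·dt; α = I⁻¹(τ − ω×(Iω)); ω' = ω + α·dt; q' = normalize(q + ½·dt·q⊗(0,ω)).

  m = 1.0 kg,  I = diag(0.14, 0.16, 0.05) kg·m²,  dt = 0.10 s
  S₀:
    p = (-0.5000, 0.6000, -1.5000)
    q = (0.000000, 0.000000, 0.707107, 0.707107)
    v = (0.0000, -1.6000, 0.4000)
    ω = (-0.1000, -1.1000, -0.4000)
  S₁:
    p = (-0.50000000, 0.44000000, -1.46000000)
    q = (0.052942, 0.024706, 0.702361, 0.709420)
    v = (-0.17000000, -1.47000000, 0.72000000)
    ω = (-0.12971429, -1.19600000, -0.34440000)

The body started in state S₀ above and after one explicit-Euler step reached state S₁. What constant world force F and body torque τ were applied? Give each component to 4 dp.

velocity change Δv = (-0.17000000, 0.13000000, 0.32000000)
applied force F = (-1.7000, 1.3000, 3.2000)
ω₁ − ω₀ = (-0.02971429, -0.09600000, 0.05560000)
gyro term ω₀×Iω₀ = (-0.0484, 0.0036, 0.0022)
τ = I·(Δω/dt) + ω₀×(Iω₀) = (-0.0900, -0.1500, 0.0300)

F = (-1.7000, 1.3000, 3.2000)
τ = (-0.0900, -0.1500, 0.0300)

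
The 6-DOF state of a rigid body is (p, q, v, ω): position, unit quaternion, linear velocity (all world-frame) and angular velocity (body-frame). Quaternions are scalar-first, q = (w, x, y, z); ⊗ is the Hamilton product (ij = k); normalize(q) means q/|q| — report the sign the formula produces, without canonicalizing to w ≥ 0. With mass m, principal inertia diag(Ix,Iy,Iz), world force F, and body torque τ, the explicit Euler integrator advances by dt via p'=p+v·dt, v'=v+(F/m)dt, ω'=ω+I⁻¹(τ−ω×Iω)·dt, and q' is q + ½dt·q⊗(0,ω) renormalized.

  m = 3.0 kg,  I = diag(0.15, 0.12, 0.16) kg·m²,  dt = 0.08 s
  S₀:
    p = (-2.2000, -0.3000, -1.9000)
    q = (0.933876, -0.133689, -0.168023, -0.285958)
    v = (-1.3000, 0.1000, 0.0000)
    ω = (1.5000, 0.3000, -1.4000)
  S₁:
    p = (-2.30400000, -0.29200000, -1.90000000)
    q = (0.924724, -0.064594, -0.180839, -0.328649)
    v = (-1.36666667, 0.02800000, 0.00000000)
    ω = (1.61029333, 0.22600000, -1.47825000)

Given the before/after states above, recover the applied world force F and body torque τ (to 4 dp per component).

Δω = ω₁−ω₀ = (0.11029333, -0.07400000, -0.07825000)
τ = I·(Δω/dt) + ω₀×(Iω₀) = (0.1900, -0.0900, -0.1700)
v₁ − v₀ = (-0.06666667, -0.07200000, 0.00000000)
m·(v₁−v₀)/dt = (-2.5000, -2.7000, 0.0000)

F = (-2.5000, -2.7000, 0.0000)
τ = (0.1900, -0.0900, -0.1700)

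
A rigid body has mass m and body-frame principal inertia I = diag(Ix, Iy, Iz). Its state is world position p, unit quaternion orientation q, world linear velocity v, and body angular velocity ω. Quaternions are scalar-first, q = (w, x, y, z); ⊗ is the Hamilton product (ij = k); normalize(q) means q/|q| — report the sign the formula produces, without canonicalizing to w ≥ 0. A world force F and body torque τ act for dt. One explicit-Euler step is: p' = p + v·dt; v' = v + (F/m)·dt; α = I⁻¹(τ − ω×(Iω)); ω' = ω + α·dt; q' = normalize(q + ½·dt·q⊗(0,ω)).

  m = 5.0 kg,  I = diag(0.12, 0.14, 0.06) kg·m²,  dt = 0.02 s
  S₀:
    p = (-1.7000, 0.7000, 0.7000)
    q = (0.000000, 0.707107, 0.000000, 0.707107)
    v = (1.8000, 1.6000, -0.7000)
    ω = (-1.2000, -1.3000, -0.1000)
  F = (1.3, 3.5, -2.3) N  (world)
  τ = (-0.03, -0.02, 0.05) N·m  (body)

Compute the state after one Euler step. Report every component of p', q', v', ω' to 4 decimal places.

α = I⁻¹(τ − ω×Iω) = (-0.1633, -0.1943, 0.3133)
new body rate ω' = (-1.2033, -1.3039, -0.0937)
Hamilton product q⊗(0,ω) = (0.9192391, 0.9192391, -0.7778177, -0.9192391)
q + ½dt·q⊗(0,ω), renormalized = (0.0092, 0.7162, -0.0078, 0.6978)
p + v·dt = (-1.6640, 0.7320, 0.6860)
v + (F/m)dt = (1.8052, 1.6140, -0.7092)

p' = (-1.6640, 0.7320, 0.6860)
q' = (0.0092, 0.7162, -0.0078, 0.6978)
v' = (1.8052, 1.6140, -0.7092)
ω' = (-1.2033, -1.3039, -0.0937)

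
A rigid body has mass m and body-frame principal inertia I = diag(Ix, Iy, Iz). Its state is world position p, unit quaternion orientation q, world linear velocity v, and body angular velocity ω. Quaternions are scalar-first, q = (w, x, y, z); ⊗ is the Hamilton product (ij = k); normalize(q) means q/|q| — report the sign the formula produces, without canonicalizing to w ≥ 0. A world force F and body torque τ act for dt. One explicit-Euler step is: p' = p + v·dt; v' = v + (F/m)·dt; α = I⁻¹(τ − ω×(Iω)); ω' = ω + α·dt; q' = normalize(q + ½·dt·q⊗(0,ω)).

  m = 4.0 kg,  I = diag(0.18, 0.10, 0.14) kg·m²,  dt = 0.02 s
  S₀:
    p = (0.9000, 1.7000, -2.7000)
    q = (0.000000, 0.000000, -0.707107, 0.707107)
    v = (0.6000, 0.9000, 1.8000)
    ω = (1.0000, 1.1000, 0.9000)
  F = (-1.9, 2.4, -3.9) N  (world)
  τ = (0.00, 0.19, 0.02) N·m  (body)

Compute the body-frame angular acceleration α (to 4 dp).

gyro term ω×Iω = (0.0396, 0.0360, -0.0880)
angular accel α = (-0.2200, 1.5400, 0.7714)

α = (-0.2200, 1.5400, 0.7714)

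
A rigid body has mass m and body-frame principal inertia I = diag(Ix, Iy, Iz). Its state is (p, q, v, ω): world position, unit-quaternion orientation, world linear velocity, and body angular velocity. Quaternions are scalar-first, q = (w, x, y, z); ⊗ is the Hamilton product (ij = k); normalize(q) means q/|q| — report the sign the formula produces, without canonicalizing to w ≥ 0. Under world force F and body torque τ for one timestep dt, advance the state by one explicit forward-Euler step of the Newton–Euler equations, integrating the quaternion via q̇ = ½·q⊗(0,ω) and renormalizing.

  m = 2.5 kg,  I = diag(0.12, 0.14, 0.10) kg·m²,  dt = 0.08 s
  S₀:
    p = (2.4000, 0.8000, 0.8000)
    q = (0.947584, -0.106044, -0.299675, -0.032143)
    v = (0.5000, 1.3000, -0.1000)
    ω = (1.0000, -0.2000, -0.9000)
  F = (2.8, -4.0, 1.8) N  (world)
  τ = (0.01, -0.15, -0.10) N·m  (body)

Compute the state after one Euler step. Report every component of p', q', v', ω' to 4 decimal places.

p + v·dt = (2.4400, 0.9040, 0.7920)
new velocity v' = (0.5896, 1.1720, -0.0424)
angular accel α = (0.1433, -0.9429, -0.9600)
new body rate ω' = (1.0115, -0.2754, -0.9768)
q⊗(0,ω) = (0.0171803, 1.2108629, -0.3170994, -0.5319418)
q + ½dt·q⊗(0,ω), renormalized = (0.9469, -0.0575, -0.3119, -0.0533)

p' = (2.4400, 0.9040, 0.7920)
q' = (0.9469, -0.0575, -0.3119, -0.0533)
v' = (0.5896, 1.1720, -0.0424)
ω' = (1.0115, -0.2754, -0.9768)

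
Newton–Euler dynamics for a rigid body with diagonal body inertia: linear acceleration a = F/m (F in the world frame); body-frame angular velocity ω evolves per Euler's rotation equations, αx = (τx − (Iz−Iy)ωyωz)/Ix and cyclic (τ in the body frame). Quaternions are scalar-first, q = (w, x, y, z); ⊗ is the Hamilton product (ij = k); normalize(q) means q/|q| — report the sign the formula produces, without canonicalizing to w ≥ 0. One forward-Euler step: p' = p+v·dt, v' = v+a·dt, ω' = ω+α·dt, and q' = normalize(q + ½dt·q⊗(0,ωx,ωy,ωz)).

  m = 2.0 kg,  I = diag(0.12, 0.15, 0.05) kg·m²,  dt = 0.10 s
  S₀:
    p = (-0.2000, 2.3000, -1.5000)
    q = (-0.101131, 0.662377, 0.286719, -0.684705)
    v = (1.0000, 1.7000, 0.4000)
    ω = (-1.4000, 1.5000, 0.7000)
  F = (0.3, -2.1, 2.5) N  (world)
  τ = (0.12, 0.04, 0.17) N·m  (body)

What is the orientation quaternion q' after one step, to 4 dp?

Hamilton product q⊗(0,ω) = (0.9765428, 1.3693442, 0.3432266, 1.3241804)
updated quaternion q' = (-0.0520, 0.7266, 0.3021, -0.6149)

q' = (-0.0520, 0.7266, 0.3021, -0.6149)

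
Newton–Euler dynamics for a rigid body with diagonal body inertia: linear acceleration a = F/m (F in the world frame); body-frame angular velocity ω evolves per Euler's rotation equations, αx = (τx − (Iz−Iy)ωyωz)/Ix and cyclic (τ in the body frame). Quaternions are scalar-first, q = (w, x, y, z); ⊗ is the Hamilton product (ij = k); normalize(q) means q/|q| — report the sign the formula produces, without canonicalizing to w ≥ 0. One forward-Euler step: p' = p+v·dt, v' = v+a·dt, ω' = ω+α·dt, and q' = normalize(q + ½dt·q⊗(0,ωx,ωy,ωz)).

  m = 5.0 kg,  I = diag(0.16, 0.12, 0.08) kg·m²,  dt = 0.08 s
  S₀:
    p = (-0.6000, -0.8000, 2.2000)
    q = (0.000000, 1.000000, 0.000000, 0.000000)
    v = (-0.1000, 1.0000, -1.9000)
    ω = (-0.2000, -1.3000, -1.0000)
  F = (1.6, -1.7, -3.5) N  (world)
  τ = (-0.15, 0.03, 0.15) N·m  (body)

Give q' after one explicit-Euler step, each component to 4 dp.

q' = (0.0080, 0.9978, 0.0399, -0.0519)

2q̇ = q⊗(0,ω) = (0.2000000, 0.0000000, 1.0000000, -1.3000000)
q + ½dt·q⊗(0,ω), renormalized = (0.0080, 0.9978, 0.0399, -0.0519)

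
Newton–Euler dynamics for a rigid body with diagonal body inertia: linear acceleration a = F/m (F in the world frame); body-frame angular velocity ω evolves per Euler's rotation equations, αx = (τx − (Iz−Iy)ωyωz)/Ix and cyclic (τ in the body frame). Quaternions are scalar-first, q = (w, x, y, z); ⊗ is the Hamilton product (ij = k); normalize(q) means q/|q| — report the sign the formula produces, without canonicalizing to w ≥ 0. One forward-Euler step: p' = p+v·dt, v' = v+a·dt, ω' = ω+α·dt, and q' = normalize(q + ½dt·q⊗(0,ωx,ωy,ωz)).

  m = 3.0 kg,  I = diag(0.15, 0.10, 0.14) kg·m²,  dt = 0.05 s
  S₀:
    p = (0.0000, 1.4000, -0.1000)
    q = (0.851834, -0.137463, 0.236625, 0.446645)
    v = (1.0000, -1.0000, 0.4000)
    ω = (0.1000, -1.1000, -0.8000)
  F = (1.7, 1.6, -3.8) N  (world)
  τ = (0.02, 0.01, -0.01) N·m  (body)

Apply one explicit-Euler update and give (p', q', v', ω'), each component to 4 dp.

a = F/m = (0.5667, 0.5333, -1.2667)
new position p' = (0.0500, 1.3500, -0.0800)
new velocity v' = (1.0283, -0.9733, 0.3367)
gyro term ω×Iω = (0.0352, -0.0008, 0.0055)
(τ − ω×Iω)/I = (-0.1013, 0.1080, -0.1107)
ω + α·dt = (0.0949, -1.0946, -0.8055)
Hamilton product q⊗(0,ω) = (0.6313498, 0.3871929, -1.0023233, -0.5539204)
q + ½dt·q⊗(0,ω), renormalized = (0.8671, -0.1277, 0.2114, 0.4325)

p' = (0.0500, 1.3500, -0.0800)
q' = (0.8671, -0.1277, 0.2114, 0.4325)
v' = (1.0283, -0.9733, 0.3367)
ω' = (0.0949, -1.0946, -0.8055)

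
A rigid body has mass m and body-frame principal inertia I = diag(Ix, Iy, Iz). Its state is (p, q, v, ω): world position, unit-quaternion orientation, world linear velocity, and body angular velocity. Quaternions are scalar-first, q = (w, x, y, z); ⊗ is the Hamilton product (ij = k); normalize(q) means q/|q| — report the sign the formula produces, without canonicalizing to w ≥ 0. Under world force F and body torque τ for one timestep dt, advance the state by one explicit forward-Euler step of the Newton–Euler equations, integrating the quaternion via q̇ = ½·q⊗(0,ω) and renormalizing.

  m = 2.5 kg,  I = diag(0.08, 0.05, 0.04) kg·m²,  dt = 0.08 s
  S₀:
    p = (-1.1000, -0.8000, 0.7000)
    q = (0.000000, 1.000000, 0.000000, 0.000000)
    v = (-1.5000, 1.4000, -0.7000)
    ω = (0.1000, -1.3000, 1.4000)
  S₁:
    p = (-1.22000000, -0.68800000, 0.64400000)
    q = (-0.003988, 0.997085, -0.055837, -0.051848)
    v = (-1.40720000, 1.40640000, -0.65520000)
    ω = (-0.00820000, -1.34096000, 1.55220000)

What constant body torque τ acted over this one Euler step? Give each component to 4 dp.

τ = (-0.0900, -0.0200, 0.0800)

Δω = ω₁−ω₀ = (-0.10820000, -0.04096000, 0.15220000)
precession coupling = (0.0182, 0.0056, 0.0039)
τ = I·(Δω/dt) + ω₀×(Iω₀) = (-0.0900, -0.0200, 0.0800)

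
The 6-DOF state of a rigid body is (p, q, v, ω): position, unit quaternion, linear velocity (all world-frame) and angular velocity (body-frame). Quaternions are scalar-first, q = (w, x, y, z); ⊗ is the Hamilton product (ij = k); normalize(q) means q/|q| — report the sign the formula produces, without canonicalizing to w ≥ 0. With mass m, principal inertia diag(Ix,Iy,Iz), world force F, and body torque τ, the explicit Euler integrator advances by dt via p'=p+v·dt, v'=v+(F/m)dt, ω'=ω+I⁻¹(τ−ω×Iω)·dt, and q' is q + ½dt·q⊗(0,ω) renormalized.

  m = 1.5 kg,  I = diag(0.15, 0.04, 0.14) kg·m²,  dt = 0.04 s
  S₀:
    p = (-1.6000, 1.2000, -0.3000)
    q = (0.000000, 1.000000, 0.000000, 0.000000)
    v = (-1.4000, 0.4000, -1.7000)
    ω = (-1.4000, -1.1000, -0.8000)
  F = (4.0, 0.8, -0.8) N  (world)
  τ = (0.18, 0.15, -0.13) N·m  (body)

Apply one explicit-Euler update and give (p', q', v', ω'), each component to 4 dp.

p' = (-1.6560, 1.2160, -0.3680)
q' = (0.0280, 0.9992, 0.0160, -0.0220)
v' = (-1.2933, 0.4213, -1.7213)
ω' = (-1.3755, -0.9612, -0.7887)

α = I⁻¹(τ − ω×Iω) = (0.6133, 3.4700, 0.2814)
new body rate ω' = (-1.3755, -0.9612, -0.7887)
q⊗(0,ω) = (1.4000000, 0.0000000, 0.8000000, -1.1000000)
q' = normalize(q + ½dt·q⊗(0,ω)) = (0.0280, 0.9992, 0.0160, -0.0220)
p + v·dt = (-1.6560, 1.2160, -0.3680)
v' = v + a·dt = (-1.2933, 0.4213, -1.7213)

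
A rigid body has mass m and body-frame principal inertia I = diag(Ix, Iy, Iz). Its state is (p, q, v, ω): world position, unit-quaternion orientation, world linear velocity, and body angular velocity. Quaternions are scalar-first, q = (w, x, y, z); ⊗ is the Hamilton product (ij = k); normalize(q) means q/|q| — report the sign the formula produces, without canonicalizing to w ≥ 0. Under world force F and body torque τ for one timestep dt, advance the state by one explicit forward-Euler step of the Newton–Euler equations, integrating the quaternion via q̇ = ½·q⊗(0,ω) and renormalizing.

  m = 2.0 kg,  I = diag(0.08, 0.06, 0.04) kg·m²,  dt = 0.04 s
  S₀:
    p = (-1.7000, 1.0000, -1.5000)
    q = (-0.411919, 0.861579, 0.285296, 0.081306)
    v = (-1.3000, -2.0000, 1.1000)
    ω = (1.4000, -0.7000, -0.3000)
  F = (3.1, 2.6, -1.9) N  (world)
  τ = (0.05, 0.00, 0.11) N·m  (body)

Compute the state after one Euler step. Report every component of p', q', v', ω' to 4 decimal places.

p' = (-1.7520, 0.9200, -1.4560)
q' = (-0.4313, 0.8490, 0.2984, 0.0637)
v' = (-1.2380, -1.9480, 1.0620)
ω' = (1.4271, -0.6888, -0.2096)

a = (1.5500, 1.3000, -0.9500)
new position p' = (-1.7520, 0.9200, -1.4560)
new velocity v' = (-1.2380, -1.9480, 1.0620)
ω×(Iω) gyroscopic = (-0.0042, -0.0168, 0.0196)
angular accel α = (0.6775, 0.2800, 2.2600)
ω' = ω + α·dt = (1.4271, -0.6888, -0.2096)
q⊗(0,ω) = (-0.9821116, -0.6053612, 0.6606454, -0.8789440)
q' = normalize(q + ½dt·q⊗(0,ω)) = (-0.4313, 0.8490, 0.2984, 0.0637)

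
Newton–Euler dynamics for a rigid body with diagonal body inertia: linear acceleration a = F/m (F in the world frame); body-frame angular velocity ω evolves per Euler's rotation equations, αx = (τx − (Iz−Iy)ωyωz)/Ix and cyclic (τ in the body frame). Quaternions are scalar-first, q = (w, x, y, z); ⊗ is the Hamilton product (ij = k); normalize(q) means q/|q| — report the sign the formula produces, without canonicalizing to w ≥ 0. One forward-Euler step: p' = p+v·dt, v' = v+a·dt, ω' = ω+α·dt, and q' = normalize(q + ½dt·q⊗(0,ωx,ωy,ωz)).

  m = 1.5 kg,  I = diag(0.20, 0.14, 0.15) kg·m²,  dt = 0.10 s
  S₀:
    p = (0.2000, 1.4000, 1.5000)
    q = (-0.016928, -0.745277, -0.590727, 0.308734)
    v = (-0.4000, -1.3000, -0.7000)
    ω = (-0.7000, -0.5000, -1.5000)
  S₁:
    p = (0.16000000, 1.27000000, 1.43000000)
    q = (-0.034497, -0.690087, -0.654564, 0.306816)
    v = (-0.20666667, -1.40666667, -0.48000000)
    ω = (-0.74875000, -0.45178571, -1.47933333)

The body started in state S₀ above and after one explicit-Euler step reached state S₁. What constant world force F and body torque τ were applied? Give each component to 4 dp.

F = (2.9000, -1.6000, 3.3000)
τ = (-0.0900, 0.1200, 0.0100)

rate change Δω = (-0.04875000, 0.04821429, 0.02066667)
ω₀×(Iω₀) = (0.0075, 0.0525, -0.0210)
τ = I·(Δω/dt) + ω₀×(Iω₀) = (-0.0900, 0.1200, 0.0100)
v₁ − v₀ = (0.19333333, -0.10666667, 0.22000000)
F = m·Δv/dt = (2.9000, -1.6000, 3.3000)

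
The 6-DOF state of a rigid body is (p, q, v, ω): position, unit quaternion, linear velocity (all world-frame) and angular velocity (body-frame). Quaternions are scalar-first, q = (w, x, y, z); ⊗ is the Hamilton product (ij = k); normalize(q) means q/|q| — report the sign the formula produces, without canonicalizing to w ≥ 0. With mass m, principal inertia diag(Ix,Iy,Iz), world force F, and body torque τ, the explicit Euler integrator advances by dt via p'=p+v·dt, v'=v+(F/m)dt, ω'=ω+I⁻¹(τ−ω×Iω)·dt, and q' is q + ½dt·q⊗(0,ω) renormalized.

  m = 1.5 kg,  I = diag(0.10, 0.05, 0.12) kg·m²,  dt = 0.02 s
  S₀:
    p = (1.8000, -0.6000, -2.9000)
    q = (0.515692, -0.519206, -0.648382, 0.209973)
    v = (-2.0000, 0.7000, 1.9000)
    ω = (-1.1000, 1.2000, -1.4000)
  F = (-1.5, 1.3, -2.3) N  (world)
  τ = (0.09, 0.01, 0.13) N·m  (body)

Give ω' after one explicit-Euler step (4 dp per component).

ω' = (-1.0585, 1.2163, -1.3893)

(τ − ω×Iω)/I = (2.0760, 0.8160, 0.5333)
ω' = ω + α·dt = (-1.0585, 1.2163, -1.3893)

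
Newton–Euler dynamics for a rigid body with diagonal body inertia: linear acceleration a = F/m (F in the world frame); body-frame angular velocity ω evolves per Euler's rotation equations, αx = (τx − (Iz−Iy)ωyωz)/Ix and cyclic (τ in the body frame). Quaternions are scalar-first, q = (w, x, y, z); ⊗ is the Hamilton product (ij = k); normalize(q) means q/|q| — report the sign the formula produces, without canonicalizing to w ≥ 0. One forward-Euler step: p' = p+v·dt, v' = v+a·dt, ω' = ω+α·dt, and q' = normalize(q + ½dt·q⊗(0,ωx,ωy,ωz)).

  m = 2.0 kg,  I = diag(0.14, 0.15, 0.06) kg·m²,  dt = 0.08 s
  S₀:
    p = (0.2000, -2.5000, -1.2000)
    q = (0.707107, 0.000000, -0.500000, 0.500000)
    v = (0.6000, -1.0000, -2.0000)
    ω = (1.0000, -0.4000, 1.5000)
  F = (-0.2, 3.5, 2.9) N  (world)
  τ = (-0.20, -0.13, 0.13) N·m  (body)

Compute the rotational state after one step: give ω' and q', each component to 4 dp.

ω' = (0.8549, -0.5333, 1.6787)
q' = (0.6673, 0.0063, -0.4900, 0.5609)

ω×(Iω) gyroscopic = (0.0540, 0.1200, -0.0040)
α = I⁻¹(τ − ω×Iω) = (-1.8143, -1.6667, 2.2333)
ω' = ω + α·dt = (0.8549, -0.5333, 1.6787)
Hamilton product q⊗(0,ω) = (-0.9500000, 0.1571070, 0.2171572, 1.5606605)
updated quaternion q' = (0.6673, 0.0063, -0.4900, 0.5609)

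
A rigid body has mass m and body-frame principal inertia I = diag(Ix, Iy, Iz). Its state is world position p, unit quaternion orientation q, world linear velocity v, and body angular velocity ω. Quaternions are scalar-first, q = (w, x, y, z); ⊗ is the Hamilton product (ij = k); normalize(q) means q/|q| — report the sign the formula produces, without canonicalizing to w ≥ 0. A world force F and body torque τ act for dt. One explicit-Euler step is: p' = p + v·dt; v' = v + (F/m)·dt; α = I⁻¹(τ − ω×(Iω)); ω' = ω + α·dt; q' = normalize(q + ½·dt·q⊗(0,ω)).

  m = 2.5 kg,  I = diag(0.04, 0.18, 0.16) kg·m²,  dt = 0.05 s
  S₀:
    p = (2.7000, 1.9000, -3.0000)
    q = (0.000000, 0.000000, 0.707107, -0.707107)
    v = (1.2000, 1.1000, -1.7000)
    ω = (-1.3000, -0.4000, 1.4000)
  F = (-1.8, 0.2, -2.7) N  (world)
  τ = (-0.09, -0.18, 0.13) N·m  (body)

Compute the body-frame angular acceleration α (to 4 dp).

gyro term ω×Iω = (0.0112, 0.2184, 0.0728)
(τ − ω×Iω)/I = (-2.5300, -2.2133, 0.3575)

α = (-2.5300, -2.2133, 0.3575)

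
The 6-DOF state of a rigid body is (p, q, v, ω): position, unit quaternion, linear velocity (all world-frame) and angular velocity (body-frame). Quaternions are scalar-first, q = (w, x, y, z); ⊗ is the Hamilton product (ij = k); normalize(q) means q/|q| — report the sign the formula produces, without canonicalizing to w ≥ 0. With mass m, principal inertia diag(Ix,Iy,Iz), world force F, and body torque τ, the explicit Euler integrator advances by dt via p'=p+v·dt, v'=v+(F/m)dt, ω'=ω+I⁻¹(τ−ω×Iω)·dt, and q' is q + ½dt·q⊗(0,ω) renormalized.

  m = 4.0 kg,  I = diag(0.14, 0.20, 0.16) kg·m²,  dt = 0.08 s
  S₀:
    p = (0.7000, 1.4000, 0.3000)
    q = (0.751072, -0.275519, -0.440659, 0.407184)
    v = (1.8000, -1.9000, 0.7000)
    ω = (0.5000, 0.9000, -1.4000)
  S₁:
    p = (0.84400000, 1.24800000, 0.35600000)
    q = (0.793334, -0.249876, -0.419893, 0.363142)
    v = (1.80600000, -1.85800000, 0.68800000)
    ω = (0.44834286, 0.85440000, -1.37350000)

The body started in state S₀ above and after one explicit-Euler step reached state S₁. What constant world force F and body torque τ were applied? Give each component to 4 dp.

F = (0.3000, 2.1000, -0.6000)
τ = (-0.0400, -0.1000, 0.0800)

velocity change Δv = (0.00600000, 0.04200000, -0.01200000)
m·(v₁−v₀)/dt = (0.3000, 2.1000, -0.6000)
Δω = ω₁−ω₀ = (-0.05165714, -0.04560000, 0.02650000)
precession coupling = (0.0504, 0.0140, 0.0270)
I·α + gyro = (-0.0400, -0.1000, 0.0800)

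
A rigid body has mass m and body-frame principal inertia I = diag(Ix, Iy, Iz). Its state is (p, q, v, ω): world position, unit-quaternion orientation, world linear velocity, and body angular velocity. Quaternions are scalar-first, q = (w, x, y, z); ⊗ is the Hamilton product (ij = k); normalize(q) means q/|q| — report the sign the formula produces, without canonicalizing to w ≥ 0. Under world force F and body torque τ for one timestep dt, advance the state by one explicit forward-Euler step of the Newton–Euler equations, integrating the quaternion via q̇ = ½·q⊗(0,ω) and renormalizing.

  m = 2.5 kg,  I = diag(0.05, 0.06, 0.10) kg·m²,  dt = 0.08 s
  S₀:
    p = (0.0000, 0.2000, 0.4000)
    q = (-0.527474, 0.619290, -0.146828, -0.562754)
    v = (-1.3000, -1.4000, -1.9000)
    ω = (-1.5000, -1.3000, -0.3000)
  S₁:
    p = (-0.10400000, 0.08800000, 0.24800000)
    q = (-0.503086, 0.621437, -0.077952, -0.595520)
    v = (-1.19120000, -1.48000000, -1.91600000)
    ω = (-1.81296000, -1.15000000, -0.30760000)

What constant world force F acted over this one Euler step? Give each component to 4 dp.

velocity change Δv = (0.10880000, -0.08000000, -0.01600000)
applied force F = (3.4000, -2.5000, -0.5000)

F = (3.4000, -2.5000, -0.5000)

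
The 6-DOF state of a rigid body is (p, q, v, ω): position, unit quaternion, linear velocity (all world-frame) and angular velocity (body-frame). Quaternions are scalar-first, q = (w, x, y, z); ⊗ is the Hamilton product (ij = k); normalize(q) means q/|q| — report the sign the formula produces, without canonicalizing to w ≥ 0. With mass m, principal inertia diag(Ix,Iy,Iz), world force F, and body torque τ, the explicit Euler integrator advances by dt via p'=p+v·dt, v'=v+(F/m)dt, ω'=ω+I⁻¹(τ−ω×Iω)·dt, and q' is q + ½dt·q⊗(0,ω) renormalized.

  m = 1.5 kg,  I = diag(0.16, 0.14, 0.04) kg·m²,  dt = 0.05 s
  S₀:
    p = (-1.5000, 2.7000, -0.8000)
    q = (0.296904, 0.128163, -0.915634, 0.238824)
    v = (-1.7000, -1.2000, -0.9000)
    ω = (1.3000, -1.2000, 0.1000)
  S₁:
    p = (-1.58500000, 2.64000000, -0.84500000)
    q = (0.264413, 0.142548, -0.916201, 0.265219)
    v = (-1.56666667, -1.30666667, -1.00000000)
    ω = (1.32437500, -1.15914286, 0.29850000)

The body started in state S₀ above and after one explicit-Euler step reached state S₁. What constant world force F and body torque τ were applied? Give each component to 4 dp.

rate change Δω = (0.02437500, 0.04085714, 0.19850000)
I·α + gyro = (0.0900, 0.1300, 0.1900)
Δv = v₁−v₀ = (0.13333333, -0.10666667, -0.10000000)
applied force F = (4.0000, -3.2000, -3.0000)

F = (4.0000, -3.2000, -3.0000)
τ = (0.0900, 0.1300, 0.1900)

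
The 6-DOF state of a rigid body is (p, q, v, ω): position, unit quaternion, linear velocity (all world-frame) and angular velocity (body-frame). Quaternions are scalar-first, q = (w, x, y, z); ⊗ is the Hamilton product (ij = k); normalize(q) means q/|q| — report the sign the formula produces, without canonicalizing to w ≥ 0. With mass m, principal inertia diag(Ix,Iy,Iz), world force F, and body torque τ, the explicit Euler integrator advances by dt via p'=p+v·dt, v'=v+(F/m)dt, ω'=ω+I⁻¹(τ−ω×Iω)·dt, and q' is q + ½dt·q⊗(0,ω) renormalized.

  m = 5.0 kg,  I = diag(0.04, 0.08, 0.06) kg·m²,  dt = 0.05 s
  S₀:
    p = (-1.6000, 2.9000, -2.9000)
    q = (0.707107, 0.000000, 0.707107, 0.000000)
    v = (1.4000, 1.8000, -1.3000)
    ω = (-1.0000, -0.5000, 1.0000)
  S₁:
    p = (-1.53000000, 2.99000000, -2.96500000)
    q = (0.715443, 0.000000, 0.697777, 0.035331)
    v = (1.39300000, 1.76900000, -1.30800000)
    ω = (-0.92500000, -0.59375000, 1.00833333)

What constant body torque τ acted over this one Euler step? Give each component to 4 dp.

rate change Δω = (0.07500000, -0.09375000, 0.00833333)
τ = I·(Δω/dt) + ω₀×(Iω₀) = (0.0700, -0.1300, 0.0300)

τ = (0.0700, -0.1300, 0.0300)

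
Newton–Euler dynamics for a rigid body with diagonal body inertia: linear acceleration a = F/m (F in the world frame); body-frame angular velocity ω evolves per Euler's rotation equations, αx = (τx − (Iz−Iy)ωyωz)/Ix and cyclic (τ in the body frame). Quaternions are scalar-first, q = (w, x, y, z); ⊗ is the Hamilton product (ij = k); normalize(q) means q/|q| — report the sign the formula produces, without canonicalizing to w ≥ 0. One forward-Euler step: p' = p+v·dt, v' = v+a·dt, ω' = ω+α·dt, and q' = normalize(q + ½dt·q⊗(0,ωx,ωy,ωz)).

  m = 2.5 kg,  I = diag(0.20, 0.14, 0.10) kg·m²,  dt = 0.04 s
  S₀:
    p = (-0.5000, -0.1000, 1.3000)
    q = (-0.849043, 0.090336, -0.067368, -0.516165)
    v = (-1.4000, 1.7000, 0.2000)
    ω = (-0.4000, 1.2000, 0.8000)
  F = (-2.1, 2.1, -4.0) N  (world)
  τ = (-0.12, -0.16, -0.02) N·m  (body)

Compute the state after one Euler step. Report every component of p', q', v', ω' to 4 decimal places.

p' = (-0.5560, -0.0320, 1.3080)
q' = (-0.8381, 0.1084, -0.0850, -0.5279)
v' = (-1.4336, 1.7336, 0.1360)
ω' = (-0.4163, 1.1634, 0.7805)

new position p' = (-0.5560, -0.0320, 1.3080)
new velocity v' = (-1.4336, 1.7336, 0.1360)
gyro term ω×Iω = (-0.0384, -0.0320, 0.0288)
α = I⁻¹(τ − ω×Iω) = (-0.4080, -0.9143, -0.4880)
ω + α·dt = (-0.4163, 1.1634, 0.7805)
2q̇ = q⊗(0,ω) = (0.5299080, 0.9051208, -0.8846544, -0.5977784)
q + ½dt·q⊗(0,ω), renormalized = (-0.8381, 0.1084, -0.0850, -0.5279)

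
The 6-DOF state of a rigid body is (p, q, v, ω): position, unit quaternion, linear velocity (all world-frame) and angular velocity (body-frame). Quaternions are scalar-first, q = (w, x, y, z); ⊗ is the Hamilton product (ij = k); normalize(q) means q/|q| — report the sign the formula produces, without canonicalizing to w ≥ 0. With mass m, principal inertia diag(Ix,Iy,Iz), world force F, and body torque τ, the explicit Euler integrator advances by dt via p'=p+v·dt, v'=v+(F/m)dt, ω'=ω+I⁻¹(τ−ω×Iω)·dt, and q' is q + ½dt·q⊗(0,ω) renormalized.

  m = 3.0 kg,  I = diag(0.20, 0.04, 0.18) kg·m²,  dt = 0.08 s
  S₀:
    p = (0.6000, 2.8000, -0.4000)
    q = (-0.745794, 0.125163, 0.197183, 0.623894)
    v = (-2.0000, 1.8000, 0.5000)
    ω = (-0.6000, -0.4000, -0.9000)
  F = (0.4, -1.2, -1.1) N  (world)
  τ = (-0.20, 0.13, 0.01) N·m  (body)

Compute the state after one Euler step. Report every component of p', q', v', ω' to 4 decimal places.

p' = (0.4400, 2.9440, -0.3600)
q' = (-0.7164, 0.1458, 0.1984, 0.6528)
v' = (-1.9893, 1.7680, 0.4707)
ω' = (-0.7002, -0.1616, -0.8785)

(τ − ω×Iω)/I = (-1.2520, 2.9800, 0.2689)
new body rate ω' = (-0.7002, -0.1616, -0.8785)
2q̇ = q⊗(0,ω) = (0.7154756, 0.5195693, 0.0366279, 0.7394592)
q' = normalize(q + ½dt·q⊗(0,ω)) = (-0.7164, 0.1458, 0.1984, 0.6528)
linear accel F/m = (0.1333, -0.4000, -0.3667)
new position p' = (0.4400, 2.9440, -0.3600)
new velocity v' = (-1.9893, 1.7680, 0.4707)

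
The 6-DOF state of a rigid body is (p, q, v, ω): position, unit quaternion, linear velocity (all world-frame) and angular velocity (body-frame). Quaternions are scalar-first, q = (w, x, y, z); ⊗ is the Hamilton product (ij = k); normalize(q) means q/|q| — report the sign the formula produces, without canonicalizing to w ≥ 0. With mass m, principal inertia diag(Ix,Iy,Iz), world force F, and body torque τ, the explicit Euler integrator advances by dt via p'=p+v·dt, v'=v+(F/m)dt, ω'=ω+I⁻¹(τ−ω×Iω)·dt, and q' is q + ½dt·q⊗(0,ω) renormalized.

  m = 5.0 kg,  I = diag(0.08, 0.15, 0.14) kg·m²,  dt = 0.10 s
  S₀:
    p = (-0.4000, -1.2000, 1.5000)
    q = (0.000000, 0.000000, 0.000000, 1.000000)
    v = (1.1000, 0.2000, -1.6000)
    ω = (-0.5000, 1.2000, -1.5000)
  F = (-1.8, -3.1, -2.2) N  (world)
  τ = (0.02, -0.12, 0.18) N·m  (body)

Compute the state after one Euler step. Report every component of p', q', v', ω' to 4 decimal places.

p' = (-0.2900, -1.1800, 1.3400)
q' = (0.0746, -0.0597, -0.0249, 0.9951)
v' = (1.0640, 0.1380, -1.6440)
ω' = (-0.4975, 1.1500, -1.3414)

gyro term ω×Iω = (0.0180, -0.0450, -0.0420)
α = I⁻¹(τ − ω×Iω) = (0.0250, -0.5000, 1.5857)
new body rate ω' = (-0.4975, 1.1500, -1.3414)
Hamilton product q⊗(0,ω) = (1.5000000, -1.2000000, -0.5000000, 0.0000000)
updated quaternion q' = (0.0746, -0.0597, -0.0249, 0.9951)
p + v·dt = (-0.2900, -1.1800, 1.3400)
new velocity v' = (1.0640, 0.1380, -1.6440)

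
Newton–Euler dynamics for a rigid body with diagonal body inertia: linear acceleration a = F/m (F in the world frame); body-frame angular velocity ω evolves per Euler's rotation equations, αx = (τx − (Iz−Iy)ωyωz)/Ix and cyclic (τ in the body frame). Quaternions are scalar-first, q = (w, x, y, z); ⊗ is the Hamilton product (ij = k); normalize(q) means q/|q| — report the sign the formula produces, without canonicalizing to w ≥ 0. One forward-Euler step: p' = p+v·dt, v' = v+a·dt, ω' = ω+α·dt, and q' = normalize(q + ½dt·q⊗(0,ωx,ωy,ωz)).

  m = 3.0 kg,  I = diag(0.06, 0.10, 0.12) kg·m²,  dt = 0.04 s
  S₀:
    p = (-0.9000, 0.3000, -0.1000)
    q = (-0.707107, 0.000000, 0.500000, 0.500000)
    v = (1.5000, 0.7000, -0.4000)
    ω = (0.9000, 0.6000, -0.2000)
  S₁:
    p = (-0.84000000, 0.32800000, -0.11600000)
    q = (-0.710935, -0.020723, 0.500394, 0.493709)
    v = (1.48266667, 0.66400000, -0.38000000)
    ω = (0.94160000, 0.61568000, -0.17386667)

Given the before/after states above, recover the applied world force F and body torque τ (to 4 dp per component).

F = (-1.3000, -2.7000, 1.5000)
τ = (0.0600, 0.0500, 0.1000)

Δω = ω₁−ω₀ = (0.04160000, 0.01568000, 0.02613333)
ω₀×(Iω₀) = (-0.0024, 0.0108, 0.0216)
I·α + gyro = (0.0600, 0.0500, 0.1000)
v₁ − v₀ = (-0.01733333, -0.03600000, 0.02000000)
F = m·Δv/dt = (-1.3000, -2.7000, 1.5000)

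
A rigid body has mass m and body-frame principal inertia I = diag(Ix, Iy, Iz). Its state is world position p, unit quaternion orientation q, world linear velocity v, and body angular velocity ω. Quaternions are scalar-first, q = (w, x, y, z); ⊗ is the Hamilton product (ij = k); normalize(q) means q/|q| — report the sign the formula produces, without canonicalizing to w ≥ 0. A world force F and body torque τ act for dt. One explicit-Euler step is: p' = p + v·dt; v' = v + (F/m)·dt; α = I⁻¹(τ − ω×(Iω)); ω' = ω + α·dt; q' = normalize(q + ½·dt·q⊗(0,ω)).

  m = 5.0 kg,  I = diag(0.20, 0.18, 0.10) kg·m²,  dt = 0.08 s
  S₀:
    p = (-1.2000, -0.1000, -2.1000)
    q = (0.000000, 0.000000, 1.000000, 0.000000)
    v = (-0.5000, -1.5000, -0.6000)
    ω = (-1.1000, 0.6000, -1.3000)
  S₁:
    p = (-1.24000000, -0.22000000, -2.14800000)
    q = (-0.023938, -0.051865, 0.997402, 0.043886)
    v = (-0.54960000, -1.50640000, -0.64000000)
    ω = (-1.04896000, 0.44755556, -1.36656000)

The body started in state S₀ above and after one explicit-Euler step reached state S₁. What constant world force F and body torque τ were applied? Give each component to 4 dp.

Δv = v₁−v₀ = (-0.04960000, -0.00640000, -0.04000000)
applied force F = (-3.1000, -0.4000, -2.5000)
Δω = ω₁−ω₀ = (0.05104000, -0.15244444, -0.06656000)
applied torque τ = (0.1900, -0.2000, -0.0700)

F = (-3.1000, -0.4000, -2.5000)
τ = (0.1900, -0.2000, -0.0700)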